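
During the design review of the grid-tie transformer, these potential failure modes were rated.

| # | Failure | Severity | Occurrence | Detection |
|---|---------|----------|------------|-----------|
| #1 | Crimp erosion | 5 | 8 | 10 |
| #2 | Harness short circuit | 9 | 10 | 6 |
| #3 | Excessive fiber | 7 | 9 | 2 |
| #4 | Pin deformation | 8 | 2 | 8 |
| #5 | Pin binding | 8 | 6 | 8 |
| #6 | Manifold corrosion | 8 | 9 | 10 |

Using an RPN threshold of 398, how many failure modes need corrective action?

3

RPN = Severity × Occurrence × Detection:
  #1: 5 × 8 × 10 = 400
  #2: 9 × 10 × 6 = 540
  #3: 7 × 9 × 2 = 126
  #4: 8 × 2 × 8 = 128
  #5: 8 × 6 × 8 = 384
  #6: 8 × 9 × 10 = 720
Modes with RPN ≥ 398: #1 (400), #2 (540), #6 (720) → 3.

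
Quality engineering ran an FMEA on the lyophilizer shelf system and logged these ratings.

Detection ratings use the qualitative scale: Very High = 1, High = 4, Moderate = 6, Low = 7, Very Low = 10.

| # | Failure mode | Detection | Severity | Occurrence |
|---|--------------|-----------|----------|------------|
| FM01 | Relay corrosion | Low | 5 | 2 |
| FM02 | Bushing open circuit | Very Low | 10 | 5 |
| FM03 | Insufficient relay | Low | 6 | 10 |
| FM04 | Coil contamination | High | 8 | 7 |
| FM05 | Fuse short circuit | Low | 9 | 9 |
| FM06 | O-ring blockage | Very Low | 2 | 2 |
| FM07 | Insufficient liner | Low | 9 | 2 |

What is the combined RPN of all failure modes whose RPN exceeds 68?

1907

RPN = Severity × Occurrence × Detection:
  FM01: 5 × 2 × 7 = 70
  FM02: 10 × 5 × 10 = 500
  FM03: 6 × 10 × 7 = 420
  FM04: 8 × 7 × 4 = 224
  FM05: 9 × 9 × 7 = 567
  FM06: 2 × 2 × 10 = 40
  FM07: 9 × 2 × 7 = 126
RPN > 68: FM01 (70), FM02 (500), FM03 (420), FM04 (224), FM05 (567), FM07 (126).
Sum: 70 + 500 + 420 + 224 + 567 + 126 = 1907.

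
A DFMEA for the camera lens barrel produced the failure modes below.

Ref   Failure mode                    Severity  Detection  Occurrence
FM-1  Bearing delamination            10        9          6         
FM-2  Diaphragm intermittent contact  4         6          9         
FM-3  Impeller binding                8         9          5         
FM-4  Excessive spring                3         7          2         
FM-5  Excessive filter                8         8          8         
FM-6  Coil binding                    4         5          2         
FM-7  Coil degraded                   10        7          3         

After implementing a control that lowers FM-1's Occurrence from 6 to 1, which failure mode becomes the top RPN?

RPN = Severity × Occurrence × Detection:
  FM-1: 10 × 6 × 9 = 540
  FM-2: 4 × 9 × 6 = 216
  FM-3: 8 × 5 × 9 = 360
  FM-4: 3 × 2 × 7 = 42
  FM-5: 8 × 8 × 8 = 512
  FM-6: 4 × 2 × 5 = 40
  FM-7: 10 × 3 × 7 = 210
After action: FM-1 → 10 × 1 × 9 = 90.
Revised RPNs: FM-5=512, FM-3=360, FM-2=216, FM-7=210, FM-1=90, FM-4=42, FM-6=40.
Highest is now FM-5 (512).

FM-5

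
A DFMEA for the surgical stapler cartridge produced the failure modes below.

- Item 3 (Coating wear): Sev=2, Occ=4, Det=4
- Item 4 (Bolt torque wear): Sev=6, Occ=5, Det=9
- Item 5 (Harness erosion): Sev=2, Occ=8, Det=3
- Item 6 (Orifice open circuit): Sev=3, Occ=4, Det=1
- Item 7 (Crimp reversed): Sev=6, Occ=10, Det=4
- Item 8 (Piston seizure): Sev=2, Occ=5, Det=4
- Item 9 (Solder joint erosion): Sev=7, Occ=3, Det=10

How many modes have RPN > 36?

RPN = Severity × Occurrence × Detection:
  Item 3: 2 × 4 × 4 = 32
  Item 4: 6 × 5 × 9 = 270
  Item 5: 2 × 8 × 3 = 48
  Item 6: 3 × 4 × 1 = 12
  Item 7: 6 × 10 × 4 = 240
  Item 8: 2 × 5 × 4 = 40
  Item 9: 7 × 3 × 10 = 210
Modes with RPN > 36: Item 4 (270), Item 5 (48), Item 7 (240), Item 8 (40), Item 9 (210) → 5.

5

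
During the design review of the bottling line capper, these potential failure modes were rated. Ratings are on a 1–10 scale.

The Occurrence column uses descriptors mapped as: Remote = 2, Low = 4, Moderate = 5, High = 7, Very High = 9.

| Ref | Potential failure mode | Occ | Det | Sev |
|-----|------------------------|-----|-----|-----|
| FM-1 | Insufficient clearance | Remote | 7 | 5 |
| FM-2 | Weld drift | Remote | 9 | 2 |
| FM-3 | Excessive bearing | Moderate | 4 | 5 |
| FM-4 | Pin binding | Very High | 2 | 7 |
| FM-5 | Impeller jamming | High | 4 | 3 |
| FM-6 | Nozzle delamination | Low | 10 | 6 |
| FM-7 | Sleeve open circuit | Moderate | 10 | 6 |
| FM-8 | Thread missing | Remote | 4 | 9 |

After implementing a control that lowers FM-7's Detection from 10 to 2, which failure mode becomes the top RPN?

RPN = Severity × Occurrence × Detection:
  FM-1: 5 × 2 × 7 = 70
  FM-2: 2 × 2 × 9 = 36
  FM-3: 5 × 5 × 4 = 100
  FM-4: 7 × 9 × 2 = 126
  FM-5: 3 × 7 × 4 = 84
  FM-6: 6 × 4 × 10 = 240
  FM-7: 6 × 5 × 10 = 300
  FM-8: 9 × 2 × 4 = 72
After action: FM-7 → 6 × 5 × 2 = 60.
Revised RPNs: FM-6=240, FM-4=126, FM-3=100, FM-5=84, FM-8=72, FM-1=70, FM-7=60, FM-2=36.
Highest is now FM-6 (240).

FM-6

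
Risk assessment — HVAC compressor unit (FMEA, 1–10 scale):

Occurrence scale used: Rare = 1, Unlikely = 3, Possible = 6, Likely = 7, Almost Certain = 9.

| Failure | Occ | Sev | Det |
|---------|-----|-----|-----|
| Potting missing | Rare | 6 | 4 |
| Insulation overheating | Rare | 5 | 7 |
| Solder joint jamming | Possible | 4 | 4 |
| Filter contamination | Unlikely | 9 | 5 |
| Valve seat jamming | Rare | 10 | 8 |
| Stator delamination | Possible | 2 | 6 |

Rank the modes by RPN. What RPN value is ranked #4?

RPN = Severity × Occurrence × Detection:
  Potting missing: 6 × 1 × 4 = 24
  Insulation overheating: 5 × 1 × 7 = 35
  Solder joint jamming: 4 × 6 × 4 = 96
  Filter contamination: 9 × 3 × 5 = 135
  Valve seat jamming: 10 × 1 × 8 = 80
  Stator delamination: 2 × 6 × 6 = 72
Sorted descending: 135, 96, 80, 72, 35, 24.
The fourth-highest RPN is 72 (Stator delamination).

72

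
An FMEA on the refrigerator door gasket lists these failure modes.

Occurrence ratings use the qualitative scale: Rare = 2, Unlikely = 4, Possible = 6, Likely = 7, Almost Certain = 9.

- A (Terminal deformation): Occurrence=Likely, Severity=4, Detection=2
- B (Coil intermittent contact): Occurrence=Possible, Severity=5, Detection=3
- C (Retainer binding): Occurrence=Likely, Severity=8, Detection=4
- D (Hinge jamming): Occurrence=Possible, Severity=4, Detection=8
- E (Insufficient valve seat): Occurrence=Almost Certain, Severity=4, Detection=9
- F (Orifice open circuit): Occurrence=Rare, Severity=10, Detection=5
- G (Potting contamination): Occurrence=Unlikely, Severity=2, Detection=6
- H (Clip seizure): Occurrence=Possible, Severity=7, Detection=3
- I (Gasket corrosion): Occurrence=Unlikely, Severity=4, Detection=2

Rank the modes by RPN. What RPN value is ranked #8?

RPN = Severity × Occurrence × Detection:
  A: 4 × 7 × 2 = 56
  B: 5 × 6 × 3 = 90
  C: 8 × 7 × 4 = 224
  D: 4 × 6 × 8 = 192
  E: 4 × 9 × 9 = 324
  F: 10 × 2 × 5 = 100
  G: 2 × 4 × 6 = 48
  H: 7 × 6 × 3 = 126
  I: 4 × 4 × 2 = 32
Sorted descending: 324, 224, 192, 126, 100, 90, 56, 48, 32.
The eighth-highest RPN is 48 (G).

48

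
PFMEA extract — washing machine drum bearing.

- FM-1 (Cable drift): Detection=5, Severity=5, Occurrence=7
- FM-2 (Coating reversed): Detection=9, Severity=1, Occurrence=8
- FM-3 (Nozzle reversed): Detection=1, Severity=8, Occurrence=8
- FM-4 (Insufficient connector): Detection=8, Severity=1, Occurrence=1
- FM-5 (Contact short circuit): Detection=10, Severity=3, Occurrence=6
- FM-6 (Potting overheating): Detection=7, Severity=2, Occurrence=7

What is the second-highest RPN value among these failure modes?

175

RPN = Severity × Occurrence × Detection:
  FM-1: 5 × 7 × 5 = 175
  FM-2: 1 × 8 × 9 = 72
  FM-3: 8 × 8 × 1 = 64
  FM-4: 1 × 1 × 8 = 8
  FM-5: 3 × 6 × 10 = 180
  FM-6: 2 × 7 × 7 = 98
Sorted descending: 180, 175, 98, 72, 64, 8.
The second-highest RPN is 175 (FM-1).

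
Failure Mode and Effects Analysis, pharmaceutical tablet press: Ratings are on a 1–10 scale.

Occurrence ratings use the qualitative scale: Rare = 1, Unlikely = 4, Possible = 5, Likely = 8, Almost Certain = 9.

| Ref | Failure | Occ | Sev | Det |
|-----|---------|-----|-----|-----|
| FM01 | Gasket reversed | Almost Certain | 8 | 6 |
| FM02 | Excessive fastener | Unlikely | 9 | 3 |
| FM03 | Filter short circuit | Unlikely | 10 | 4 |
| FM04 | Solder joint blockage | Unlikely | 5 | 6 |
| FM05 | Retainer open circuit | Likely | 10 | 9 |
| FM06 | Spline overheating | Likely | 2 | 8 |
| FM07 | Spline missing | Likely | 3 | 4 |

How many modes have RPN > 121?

RPN = Severity × Occurrence × Detection:
  FM01: 8 × 9 × 6 = 432
  FM02: 9 × 4 × 3 = 108
  FM03: 10 × 4 × 4 = 160
  FM04: 5 × 4 × 6 = 120
  FM05: 10 × 8 × 9 = 720
  FM06: 2 × 8 × 8 = 128
  FM07: 3 × 8 × 4 = 96
Modes with RPN > 121: FM01 (432), FM03 (160), FM05 (720), FM06 (128) → 4.

4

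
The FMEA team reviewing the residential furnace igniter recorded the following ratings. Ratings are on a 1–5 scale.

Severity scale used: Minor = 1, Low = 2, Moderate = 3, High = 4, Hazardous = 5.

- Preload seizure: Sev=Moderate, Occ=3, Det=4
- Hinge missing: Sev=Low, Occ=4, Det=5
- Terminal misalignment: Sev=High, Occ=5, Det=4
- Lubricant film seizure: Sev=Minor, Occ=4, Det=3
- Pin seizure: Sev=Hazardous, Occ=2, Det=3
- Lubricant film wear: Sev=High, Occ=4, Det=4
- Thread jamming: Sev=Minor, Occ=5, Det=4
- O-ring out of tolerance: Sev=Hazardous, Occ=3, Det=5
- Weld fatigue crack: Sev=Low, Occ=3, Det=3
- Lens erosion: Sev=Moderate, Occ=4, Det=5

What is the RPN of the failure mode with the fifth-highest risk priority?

40

RPN = Severity × Occurrence × Detection:
  Preload seizure: 3 × 3 × 4 = 36
  Hinge missing: 2 × 4 × 5 = 40
  Terminal misalignment: 4 × 5 × 4 = 80
  Lubricant film seizure: 1 × 4 × 3 = 12
  Pin seizure: 5 × 2 × 3 = 30
  Lubricant film wear: 4 × 4 × 4 = 64
  Thread jamming: 1 × 5 × 4 = 20
  O-ring out of tolerance: 5 × 3 × 5 = 75
  Weld fatigue crack: 2 × 3 × 3 = 18
  Lens erosion: 3 × 4 × 5 = 60
Sorted descending: 80, 75, 64, 60, 40, 36, 30, 20, 18, 12.
The fifth-highest RPN is 40 (Hinge missing).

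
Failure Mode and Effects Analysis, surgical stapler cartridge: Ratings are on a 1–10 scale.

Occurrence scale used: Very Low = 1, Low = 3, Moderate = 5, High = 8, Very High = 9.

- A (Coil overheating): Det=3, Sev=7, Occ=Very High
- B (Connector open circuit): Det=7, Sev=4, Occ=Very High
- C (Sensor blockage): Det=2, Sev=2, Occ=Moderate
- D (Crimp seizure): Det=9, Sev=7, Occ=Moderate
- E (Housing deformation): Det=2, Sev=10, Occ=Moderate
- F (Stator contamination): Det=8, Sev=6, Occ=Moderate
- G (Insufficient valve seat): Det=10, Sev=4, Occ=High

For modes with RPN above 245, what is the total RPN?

RPN = Severity × Occurrence × Detection:
  A: 7 × 9 × 3 = 189
  B: 4 × 9 × 7 = 252
  C: 2 × 5 × 2 = 20
  D: 7 × 5 × 9 = 315
  E: 10 × 5 × 2 = 100
  F: 6 × 5 × 8 = 240
  G: 4 × 8 × 10 = 320
RPN > 245: B (252), D (315), G (320).
Sum: 252 + 315 + 320 = 887.

887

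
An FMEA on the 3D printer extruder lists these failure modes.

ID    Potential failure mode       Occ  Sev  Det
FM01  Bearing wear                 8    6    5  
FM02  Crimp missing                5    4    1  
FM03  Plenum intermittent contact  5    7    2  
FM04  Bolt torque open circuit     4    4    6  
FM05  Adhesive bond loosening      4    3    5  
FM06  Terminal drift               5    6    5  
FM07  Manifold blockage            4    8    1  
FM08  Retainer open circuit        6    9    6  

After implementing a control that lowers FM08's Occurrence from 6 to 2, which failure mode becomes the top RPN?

RPN = Severity × Occurrence × Detection:
  FM01: 6 × 8 × 5 = 240
  FM02: 4 × 5 × 1 = 20
  FM03: 7 × 5 × 2 = 70
  FM04: 4 × 4 × 6 = 96
  FM05: 3 × 4 × 5 = 60
  FM06: 6 × 5 × 5 = 150
  FM07: 8 × 4 × 1 = 32
  FM08: 9 × 6 × 6 = 324
After action: FM08 → 9 × 2 × 6 = 108.
Revised RPNs: FM01=240, FM06=150, FM08=108, FM04=96, FM03=70, FM05=60, FM07=32, FM02=20.
Highest is now FM01 (240).

FM01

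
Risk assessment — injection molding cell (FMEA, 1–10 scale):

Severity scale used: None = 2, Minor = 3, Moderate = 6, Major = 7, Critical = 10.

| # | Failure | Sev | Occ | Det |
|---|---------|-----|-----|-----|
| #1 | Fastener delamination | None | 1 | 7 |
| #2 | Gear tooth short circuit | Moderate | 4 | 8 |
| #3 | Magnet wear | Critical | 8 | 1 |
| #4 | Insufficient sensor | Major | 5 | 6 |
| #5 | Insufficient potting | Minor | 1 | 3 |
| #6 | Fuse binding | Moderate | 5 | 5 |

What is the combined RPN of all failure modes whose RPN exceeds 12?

646

RPN = Severity × Occurrence × Detection:
  #1: 2 × 1 × 7 = 14
  #2: 6 × 4 × 8 = 192
  #3: 10 × 8 × 1 = 80
  #4: 7 × 5 × 6 = 210
  #5: 3 × 1 × 3 = 9
  #6: 6 × 5 × 5 = 150
RPN > 12: #1 (14), #2 (192), #3 (80), #4 (210), #6 (150).
Sum: 14 + 192 + 80 + 210 + 150 = 646.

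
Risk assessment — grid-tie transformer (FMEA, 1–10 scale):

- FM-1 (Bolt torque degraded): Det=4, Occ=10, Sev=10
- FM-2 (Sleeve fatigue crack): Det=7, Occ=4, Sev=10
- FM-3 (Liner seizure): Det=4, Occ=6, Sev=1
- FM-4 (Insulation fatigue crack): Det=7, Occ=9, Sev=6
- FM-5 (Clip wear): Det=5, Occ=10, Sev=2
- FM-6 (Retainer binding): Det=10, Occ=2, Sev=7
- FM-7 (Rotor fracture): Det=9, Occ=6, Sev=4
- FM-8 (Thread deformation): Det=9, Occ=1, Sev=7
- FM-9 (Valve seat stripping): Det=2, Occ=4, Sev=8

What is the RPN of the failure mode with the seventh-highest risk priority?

64

RPN = Severity × Occurrence × Detection:
  FM-1: 10 × 10 × 4 = 400
  FM-2: 10 × 4 × 7 = 280
  FM-3: 1 × 6 × 4 = 24
  FM-4: 6 × 9 × 7 = 378
  FM-5: 2 × 10 × 5 = 100
  FM-6: 7 × 2 × 10 = 140
  FM-7: 4 × 6 × 9 = 216
  FM-8: 7 × 1 × 9 = 63
  FM-9: 8 × 4 × 2 = 64
Sorted descending: 400, 378, 280, 216, 140, 100, 64, 63, 24.
The seventh-highest RPN is 64 (FM-9).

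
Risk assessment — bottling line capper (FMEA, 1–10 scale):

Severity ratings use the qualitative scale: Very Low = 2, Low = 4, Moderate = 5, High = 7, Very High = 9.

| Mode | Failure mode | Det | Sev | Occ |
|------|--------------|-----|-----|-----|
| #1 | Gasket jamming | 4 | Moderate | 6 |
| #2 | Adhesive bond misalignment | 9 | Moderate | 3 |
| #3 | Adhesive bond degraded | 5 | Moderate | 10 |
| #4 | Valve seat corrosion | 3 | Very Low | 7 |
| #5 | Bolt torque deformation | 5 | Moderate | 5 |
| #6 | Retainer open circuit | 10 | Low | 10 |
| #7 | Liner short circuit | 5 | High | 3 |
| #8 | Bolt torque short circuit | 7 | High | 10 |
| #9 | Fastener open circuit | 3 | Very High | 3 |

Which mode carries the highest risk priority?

#8

RPN = Severity × Occurrence × Detection:
  #1: 5 × 6 × 4 = 120
  #2: 5 × 3 × 9 = 135
  #3: 5 × 10 × 5 = 250
  #4: 2 × 7 × 3 = 42
  #5: 5 × 5 × 5 = 125
  #6: 4 × 10 × 10 = 400
  #7: 7 × 3 × 5 = 105
  #8: 7 × 10 × 7 = 490
  #9: 9 × 3 × 3 = 81
Highest RPN is 490 → #8.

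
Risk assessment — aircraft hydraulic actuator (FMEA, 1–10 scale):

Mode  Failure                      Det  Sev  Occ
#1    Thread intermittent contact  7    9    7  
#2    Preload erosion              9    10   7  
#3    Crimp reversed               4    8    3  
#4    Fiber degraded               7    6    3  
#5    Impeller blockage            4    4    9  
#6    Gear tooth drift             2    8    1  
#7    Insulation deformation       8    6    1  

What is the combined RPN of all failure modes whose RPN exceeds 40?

1485

RPN = Severity × Occurrence × Detection:
  #1: 9 × 7 × 7 = 441
  #2: 10 × 7 × 9 = 630
  #3: 8 × 3 × 4 = 96
  #4: 6 × 3 × 7 = 126
  #5: 4 × 9 × 4 = 144
  #6: 8 × 1 × 2 = 16
  #7: 6 × 1 × 8 = 48
RPN > 40: #1 (441), #2 (630), #3 (96), #4 (126), #5 (144), #7 (48).
Sum: 441 + 630 + 96 + 126 + 144 + 48 = 1485.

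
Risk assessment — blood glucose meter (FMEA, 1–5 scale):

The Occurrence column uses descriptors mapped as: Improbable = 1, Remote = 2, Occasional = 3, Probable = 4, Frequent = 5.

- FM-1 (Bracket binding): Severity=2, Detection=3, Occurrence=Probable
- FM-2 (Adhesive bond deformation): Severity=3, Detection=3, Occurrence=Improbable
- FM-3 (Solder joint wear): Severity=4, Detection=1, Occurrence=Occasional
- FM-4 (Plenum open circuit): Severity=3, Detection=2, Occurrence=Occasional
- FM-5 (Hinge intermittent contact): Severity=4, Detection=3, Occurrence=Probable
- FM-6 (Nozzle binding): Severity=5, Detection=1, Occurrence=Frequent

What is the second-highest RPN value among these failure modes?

25

RPN = Severity × Occurrence × Detection:
  FM-1: 2 × 4 × 3 = 24
  FM-2: 3 × 1 × 3 = 9
  FM-3: 4 × 3 × 1 = 12
  FM-4: 3 × 3 × 2 = 18
  FM-5: 4 × 4 × 3 = 48
  FM-6: 5 × 5 × 1 = 25
Sorted descending: 48, 25, 24, 18, 12, 9.
The second-highest RPN is 25 (FM-6).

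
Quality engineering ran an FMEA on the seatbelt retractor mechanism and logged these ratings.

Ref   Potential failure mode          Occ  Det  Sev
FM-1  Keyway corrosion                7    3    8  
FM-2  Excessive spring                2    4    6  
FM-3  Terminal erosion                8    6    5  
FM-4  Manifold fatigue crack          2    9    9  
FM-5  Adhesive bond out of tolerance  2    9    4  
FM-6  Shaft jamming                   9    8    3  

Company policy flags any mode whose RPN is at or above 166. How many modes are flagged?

3

RPN = Severity × Occurrence × Detection:
  FM-1: 8 × 7 × 3 = 168
  FM-2: 6 × 2 × 4 = 48
  FM-3: 5 × 8 × 6 = 240
  FM-4: 9 × 2 × 9 = 162
  FM-5: 4 × 2 × 9 = 72
  FM-6: 3 × 9 × 8 = 216
Modes with RPN ≥ 166: FM-1 (168), FM-3 (240), FM-6 (216) → 3.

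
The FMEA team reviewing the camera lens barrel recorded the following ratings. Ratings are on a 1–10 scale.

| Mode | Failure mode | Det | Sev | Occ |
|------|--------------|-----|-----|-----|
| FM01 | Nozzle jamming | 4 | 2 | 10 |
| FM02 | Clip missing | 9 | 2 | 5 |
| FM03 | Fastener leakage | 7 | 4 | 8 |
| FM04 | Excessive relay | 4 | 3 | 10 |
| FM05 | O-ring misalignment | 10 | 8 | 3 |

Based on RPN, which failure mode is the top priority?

FM05

RPN = Severity × Occurrence × Detection:
  FM01: 2 × 10 × 4 = 80
  FM02: 2 × 5 × 9 = 90
  FM03: 4 × 8 × 7 = 224
  FM04: 3 × 10 × 4 = 120
  FM05: 8 × 3 × 10 = 240
Highest RPN is 240 → FM05.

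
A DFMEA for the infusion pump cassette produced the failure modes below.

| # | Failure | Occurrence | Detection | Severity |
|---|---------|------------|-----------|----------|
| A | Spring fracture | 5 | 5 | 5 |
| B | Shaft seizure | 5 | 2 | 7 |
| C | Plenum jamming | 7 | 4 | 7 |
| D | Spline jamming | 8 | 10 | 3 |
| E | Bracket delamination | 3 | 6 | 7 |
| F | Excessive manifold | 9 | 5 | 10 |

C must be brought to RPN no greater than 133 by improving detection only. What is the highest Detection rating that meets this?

C: S=7, O=7, D=4 → current RPN = 196.
Fixed product = 49. Need 49 × D ≤ 133, so D ≤ 133/49 = 2.71.
Maximum integer Detection rating = 2 (gives RPN 98; D=3 would give 147 > 133).

2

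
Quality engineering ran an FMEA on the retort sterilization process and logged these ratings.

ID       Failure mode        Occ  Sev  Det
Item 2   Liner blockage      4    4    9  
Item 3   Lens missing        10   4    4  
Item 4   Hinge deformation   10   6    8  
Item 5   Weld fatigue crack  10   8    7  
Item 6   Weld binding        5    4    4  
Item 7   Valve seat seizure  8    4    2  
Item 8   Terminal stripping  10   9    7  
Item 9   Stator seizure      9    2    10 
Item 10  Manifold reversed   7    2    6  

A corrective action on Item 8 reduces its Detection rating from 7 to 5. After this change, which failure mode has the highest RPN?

Item 5

RPN = Severity × Occurrence × Detection:
  Item 2: 4 × 4 × 9 = 144
  Item 3: 4 × 10 × 4 = 160
  Item 4: 6 × 10 × 8 = 480
  Item 5: 8 × 10 × 7 = 560
  Item 6: 4 × 5 × 4 = 80
  Item 7: 4 × 8 × 2 = 64
  Item 8: 9 × 10 × 7 = 630
  Item 9: 2 × 9 × 10 = 180
  Item 10: 2 × 7 × 6 = 84
After action: Item 8 → 9 × 10 × 5 = 450.
Revised RPNs: Item 5=560, Item 4=480, Item 8=450, Item 9=180, Item 3=160, Item 2=144, Item 10=84, Item 6=80, Item 7=64.
Highest is now Item 5 (560).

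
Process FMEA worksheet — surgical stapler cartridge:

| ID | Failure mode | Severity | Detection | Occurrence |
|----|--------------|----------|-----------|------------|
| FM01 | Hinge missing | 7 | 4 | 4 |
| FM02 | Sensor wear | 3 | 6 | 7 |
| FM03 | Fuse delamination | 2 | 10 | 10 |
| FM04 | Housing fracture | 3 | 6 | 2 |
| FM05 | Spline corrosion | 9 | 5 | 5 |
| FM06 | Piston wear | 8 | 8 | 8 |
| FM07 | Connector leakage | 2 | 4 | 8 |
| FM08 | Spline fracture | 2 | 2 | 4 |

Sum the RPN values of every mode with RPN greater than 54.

RPN = Severity × Occurrence × Detection:
  FM01: 7 × 4 × 4 = 112
  FM02: 3 × 7 × 6 = 126
  FM03: 2 × 10 × 10 = 200
  FM04: 3 × 2 × 6 = 36
  FM05: 9 × 5 × 5 = 225
  FM06: 8 × 8 × 8 = 512
  FM07: 2 × 8 × 4 = 64
  FM08: 2 × 4 × 2 = 16
RPN > 54: FM01 (112), FM02 (126), FM03 (200), FM05 (225), FM06 (512), FM07 (64).
Sum: 112 + 126 + 200 + 225 + 512 + 64 = 1239.

1239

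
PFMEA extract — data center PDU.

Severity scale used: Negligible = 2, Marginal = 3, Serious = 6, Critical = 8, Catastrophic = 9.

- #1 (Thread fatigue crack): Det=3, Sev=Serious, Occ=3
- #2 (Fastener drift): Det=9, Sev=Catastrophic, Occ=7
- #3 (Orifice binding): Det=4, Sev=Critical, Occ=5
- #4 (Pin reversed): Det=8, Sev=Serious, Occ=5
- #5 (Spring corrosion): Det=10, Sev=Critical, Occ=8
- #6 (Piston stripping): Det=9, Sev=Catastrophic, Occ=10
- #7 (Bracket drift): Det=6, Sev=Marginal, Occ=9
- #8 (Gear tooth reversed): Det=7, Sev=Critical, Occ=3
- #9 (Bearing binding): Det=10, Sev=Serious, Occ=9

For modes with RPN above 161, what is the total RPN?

RPN = Severity × Occurrence × Detection:
  #1: 6 × 3 × 3 = 54
  #2: 9 × 7 × 9 = 567
  #3: 8 × 5 × 4 = 160
  #4: 6 × 5 × 8 = 240
  #5: 8 × 8 × 10 = 640
  #6: 9 × 10 × 9 = 810
  #7: 3 × 9 × 6 = 162
  #8: 8 × 3 × 7 = 168
  #9: 6 × 9 × 10 = 540
RPN > 161: #2 (567), #4 (240), #5 (640), #6 (810), #7 (162), #8 (168), #9 (540).
Sum: 567 + 240 + 640 + 810 + 162 + 168 + 540 = 3127.

3127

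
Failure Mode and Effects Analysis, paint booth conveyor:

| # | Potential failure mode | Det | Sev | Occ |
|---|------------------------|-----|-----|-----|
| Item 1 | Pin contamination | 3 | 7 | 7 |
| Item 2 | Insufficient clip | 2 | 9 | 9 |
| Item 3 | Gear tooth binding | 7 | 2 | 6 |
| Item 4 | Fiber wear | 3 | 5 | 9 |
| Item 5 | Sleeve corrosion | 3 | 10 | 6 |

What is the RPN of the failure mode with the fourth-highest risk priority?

RPN = Severity × Occurrence × Detection:
  Item 1: 7 × 7 × 3 = 147
  Item 2: 9 × 9 × 2 = 162
  Item 3: 2 × 6 × 7 = 84
  Item 4: 5 × 9 × 3 = 135
  Item 5: 10 × 6 × 3 = 180
Sorted descending: 180, 162, 147, 135, 84.
The fourth-highest RPN is 135 (Item 4).

135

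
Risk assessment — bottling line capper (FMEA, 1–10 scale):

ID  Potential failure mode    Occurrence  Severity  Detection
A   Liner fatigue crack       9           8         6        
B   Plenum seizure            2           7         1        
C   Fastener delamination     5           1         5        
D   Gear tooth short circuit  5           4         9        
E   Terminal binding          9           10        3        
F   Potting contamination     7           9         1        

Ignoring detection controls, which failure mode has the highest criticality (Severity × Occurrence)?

E

Criticality = Severity × Occurrence:
  A: 8 × 9 = 72
  B: 7 × 2 = 14
  C: 1 × 5 = 5
  D: 4 × 5 = 20
  E: 10 × 9 = 90
  F: 9 × 7 = 63
Highest criticality is 90 → E.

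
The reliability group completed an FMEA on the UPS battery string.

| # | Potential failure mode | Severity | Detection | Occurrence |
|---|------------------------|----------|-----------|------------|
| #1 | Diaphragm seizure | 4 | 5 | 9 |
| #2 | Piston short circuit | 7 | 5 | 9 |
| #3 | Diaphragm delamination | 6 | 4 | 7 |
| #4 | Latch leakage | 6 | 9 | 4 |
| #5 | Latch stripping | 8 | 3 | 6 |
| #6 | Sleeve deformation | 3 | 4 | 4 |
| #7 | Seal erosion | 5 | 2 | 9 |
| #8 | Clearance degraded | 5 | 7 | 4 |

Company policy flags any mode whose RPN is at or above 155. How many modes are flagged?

RPN = Severity × Occurrence × Detection:
  #1: 4 × 9 × 5 = 180
  #2: 7 × 9 × 5 = 315
  #3: 6 × 7 × 4 = 168
  #4: 6 × 4 × 9 = 216
  #5: 8 × 6 × 3 = 144
  #6: 3 × 4 × 4 = 48
  #7: 5 × 9 × 2 = 90
  #8: 5 × 4 × 7 = 140
Modes with RPN ≥ 155: #1 (180), #2 (315), #3 (168), #4 (216) → 4.

4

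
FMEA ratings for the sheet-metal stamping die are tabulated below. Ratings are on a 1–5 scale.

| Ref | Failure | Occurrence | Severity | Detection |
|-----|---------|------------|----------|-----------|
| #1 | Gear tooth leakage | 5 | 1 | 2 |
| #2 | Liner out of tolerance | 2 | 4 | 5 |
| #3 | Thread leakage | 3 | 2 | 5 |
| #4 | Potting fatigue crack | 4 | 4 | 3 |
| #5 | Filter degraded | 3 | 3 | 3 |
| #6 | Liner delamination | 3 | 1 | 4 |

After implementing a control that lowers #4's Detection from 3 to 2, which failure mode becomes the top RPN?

#2

RPN = Severity × Occurrence × Detection:
  #1: 1 × 5 × 2 = 10
  #2: 4 × 2 × 5 = 40
  #3: 2 × 3 × 5 = 30
  #4: 4 × 4 × 3 = 48
  #5: 3 × 3 × 3 = 27
  #6: 1 × 3 × 4 = 12
After action: #4 → 4 × 4 × 2 = 32.
Revised RPNs: #2=40, #4=32, #3=30, #5=27, #6=12, #1=10.
Highest is now #2 (40).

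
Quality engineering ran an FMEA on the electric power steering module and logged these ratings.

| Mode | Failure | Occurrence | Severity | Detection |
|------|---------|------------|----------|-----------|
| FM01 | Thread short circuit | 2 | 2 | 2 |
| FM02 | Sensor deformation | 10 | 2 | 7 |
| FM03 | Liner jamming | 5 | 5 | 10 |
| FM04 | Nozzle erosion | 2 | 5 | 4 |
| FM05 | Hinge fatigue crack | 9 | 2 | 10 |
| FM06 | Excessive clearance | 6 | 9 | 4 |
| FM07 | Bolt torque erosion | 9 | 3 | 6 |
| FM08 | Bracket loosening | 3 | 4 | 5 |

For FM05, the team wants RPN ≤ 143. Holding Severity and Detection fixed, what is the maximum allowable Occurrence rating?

7

FM05: S=2, O=9, D=10 → current RPN = 180.
Fixed product = 20. Need 20 × O ≤ 143, so O ≤ 143/20 = 7.15.
Maximum integer Occurrence rating = 7 (gives RPN 140; O=8 would give 160 > 143).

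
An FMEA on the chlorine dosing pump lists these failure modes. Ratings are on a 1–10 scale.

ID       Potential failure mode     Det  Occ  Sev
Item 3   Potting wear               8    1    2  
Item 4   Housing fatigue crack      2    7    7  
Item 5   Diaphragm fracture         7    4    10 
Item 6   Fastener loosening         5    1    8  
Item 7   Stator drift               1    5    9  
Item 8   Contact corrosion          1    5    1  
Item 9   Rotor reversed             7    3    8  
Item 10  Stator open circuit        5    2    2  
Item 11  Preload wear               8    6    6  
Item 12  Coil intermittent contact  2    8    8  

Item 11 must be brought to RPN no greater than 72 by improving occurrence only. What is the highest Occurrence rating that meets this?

1

Item 11: S=6, O=6, D=8 → current RPN = 288.
Fixed product = 48. Need 48 × O ≤ 72, so O ≤ 72/48 = 1.50.
Maximum integer Occurrence rating = 1 (gives RPN 48; O=2 would give 96 > 72).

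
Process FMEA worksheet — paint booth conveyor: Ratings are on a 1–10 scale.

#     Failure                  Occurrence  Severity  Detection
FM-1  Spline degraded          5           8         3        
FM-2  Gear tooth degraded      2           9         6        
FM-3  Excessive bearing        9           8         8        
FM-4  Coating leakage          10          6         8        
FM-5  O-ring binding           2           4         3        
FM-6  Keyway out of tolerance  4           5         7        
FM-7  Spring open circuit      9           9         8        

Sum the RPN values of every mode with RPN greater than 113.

1964

RPN = Severity × Occurrence × Detection:
  FM-1: 8 × 5 × 3 = 120
  FM-2: 9 × 2 × 6 = 108
  FM-3: 8 × 9 × 8 = 576
  FM-4: 6 × 10 × 8 = 480
  FM-5: 4 × 2 × 3 = 24
  FM-6: 5 × 4 × 7 = 140
  FM-7: 9 × 9 × 8 = 648
RPN > 113: FM-1 (120), FM-3 (576), FM-4 (480), FM-6 (140), FM-7 (648).
Sum: 120 + 576 + 480 + 140 + 648 = 1964.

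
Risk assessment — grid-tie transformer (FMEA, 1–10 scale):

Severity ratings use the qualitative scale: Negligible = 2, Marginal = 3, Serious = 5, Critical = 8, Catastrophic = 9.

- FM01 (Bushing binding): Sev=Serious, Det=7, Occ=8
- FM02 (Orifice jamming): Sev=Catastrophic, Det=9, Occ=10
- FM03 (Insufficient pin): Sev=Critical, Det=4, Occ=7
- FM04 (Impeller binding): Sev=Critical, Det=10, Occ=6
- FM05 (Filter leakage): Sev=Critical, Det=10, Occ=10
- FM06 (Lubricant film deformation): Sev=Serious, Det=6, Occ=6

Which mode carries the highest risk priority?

FM02

RPN = Severity × Occurrence × Detection:
  FM01: 5 × 8 × 7 = 280
  FM02: 9 × 10 × 9 = 810
  FM03: 8 × 7 × 4 = 224
  FM04: 8 × 6 × 10 = 480
  FM05: 8 × 10 × 10 = 800
  FM06: 5 × 6 × 6 = 180
Highest RPN is 810 → FM02.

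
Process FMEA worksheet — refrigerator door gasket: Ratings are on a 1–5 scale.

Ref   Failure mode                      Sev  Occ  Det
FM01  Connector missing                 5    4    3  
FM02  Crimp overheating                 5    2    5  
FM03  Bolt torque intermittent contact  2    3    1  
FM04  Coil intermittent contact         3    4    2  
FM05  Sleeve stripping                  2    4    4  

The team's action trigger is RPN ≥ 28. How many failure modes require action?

RPN = Severity × Occurrence × Detection:
  FM01: 5 × 4 × 3 = 60
  FM02: 5 × 2 × 5 = 50
  FM03: 2 × 3 × 1 = 6
  FM04: 3 × 4 × 2 = 24
  FM05: 2 × 4 × 4 = 32
Modes with RPN ≥ 28: FM01 (60), FM02 (50), FM05 (32) → 3.

3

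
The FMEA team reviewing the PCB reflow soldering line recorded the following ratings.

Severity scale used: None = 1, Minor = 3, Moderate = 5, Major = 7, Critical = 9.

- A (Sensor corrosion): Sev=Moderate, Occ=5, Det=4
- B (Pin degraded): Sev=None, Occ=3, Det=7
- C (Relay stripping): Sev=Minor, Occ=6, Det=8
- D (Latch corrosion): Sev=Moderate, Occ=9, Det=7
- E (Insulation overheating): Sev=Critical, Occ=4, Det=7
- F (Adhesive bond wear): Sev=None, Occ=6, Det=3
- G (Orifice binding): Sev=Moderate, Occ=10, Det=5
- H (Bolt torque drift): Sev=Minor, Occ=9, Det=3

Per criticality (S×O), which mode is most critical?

Criticality = Severity × Occurrence:
  A: 5 × 5 = 25
  B: 1 × 3 = 3
  C: 3 × 6 = 18
  D: 5 × 9 = 45
  E: 9 × 4 = 36
  F: 1 × 6 = 6
  G: 5 × 10 = 50
  H: 3 × 9 = 27
Highest criticality is 50 → G.

G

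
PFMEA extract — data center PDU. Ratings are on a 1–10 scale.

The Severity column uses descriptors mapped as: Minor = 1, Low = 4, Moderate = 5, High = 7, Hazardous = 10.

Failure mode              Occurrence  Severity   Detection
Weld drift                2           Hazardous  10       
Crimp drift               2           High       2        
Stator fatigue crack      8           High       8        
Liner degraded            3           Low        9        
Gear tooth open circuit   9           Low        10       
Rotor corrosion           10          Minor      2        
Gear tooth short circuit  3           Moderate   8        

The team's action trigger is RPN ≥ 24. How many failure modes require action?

RPN = Severity × Occurrence × Detection:
  Weld drift: 10 × 2 × 10 = 200
  Crimp drift: 7 × 2 × 2 = 28
  Stator fatigue crack: 7 × 8 × 8 = 448
  Liner degraded: 4 × 3 × 9 = 108
  Gear tooth open circuit: 4 × 9 × 10 = 360
  Rotor corrosion: 1 × 10 × 2 = 20
  Gear tooth short circuit: 5 × 3 × 8 = 120
Modes with RPN ≥ 24: Weld drift (200), Crimp drift (28), Stator fatigue crack (448), Liner degraded (108), Gear tooth open circuit (360), Gear tooth short circuit (120) → 6.

6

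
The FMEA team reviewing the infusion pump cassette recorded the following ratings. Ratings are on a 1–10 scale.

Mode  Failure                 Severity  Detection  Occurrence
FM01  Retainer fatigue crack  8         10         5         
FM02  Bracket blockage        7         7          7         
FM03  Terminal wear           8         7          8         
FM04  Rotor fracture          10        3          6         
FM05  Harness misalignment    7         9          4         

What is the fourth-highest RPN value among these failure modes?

252

RPN = Severity × Occurrence × Detection:
  FM01: 8 × 5 × 10 = 400
  FM02: 7 × 7 × 7 = 343
  FM03: 8 × 8 × 7 = 448
  FM04: 10 × 6 × 3 = 180
  FM05: 7 × 4 × 9 = 252
Sorted descending: 448, 400, 343, 252, 180.
The fourth-highest RPN is 252 (FM05).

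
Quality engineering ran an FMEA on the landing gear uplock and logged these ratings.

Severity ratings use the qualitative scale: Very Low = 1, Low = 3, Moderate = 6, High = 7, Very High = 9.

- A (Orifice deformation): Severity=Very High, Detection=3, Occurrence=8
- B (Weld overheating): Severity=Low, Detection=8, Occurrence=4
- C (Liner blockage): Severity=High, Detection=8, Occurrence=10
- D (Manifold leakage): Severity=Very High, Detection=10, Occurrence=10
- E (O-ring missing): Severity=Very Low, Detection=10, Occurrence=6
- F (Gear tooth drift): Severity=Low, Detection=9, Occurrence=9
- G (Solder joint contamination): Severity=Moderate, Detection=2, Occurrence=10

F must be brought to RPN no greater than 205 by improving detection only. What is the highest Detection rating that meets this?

7

F: S=3, O=9, D=9 → current RPN = 243.
Fixed product = 27. Need 27 × D ≤ 205, so D ≤ 205/27 = 7.59.
Maximum integer Detection rating = 7 (gives RPN 189; D=8 would give 216 > 205).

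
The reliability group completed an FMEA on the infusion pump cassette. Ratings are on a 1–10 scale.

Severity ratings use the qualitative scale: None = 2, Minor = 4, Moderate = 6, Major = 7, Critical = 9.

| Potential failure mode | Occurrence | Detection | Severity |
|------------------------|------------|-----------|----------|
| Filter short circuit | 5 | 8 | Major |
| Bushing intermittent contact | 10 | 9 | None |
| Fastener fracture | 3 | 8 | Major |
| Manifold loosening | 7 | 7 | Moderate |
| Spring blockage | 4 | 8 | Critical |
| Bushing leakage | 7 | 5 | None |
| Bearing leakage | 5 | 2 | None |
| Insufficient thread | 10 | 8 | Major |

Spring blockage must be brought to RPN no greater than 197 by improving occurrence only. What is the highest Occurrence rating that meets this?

Spring blockage: S=9, O=4, D=8 → current RPN = 288.
Fixed product = 72. Need 72 × O ≤ 197, so O ≤ 197/72 = 2.74.
Maximum integer Occurrence rating = 2 (gives RPN 144; O=3 would give 216 > 197).

2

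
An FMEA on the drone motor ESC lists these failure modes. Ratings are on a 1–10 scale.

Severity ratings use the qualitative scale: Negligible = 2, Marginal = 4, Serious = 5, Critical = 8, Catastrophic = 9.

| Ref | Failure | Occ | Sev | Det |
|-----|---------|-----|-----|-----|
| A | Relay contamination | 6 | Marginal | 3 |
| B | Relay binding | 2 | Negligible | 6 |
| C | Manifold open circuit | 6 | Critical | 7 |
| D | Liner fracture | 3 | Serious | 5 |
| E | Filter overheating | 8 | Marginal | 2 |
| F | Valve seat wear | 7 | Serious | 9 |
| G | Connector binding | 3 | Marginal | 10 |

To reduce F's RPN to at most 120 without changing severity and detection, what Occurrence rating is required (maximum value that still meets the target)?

F: S=5, O=7, D=9 → current RPN = 315.
Fixed product = 45. Need 45 × O ≤ 120, so O ≤ 120/45 = 2.67.
Maximum integer Occurrence rating = 2 (gives RPN 90; O=3 would give 135 > 120).

2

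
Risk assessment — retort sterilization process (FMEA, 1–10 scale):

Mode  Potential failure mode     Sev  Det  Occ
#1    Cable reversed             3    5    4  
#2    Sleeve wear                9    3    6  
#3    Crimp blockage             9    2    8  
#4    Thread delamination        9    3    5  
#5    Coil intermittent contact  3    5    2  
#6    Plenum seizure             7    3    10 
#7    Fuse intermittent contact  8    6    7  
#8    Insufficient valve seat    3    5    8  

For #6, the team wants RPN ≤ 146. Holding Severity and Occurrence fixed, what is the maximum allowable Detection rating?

#6: S=7, O=10, D=3 → current RPN = 210.
Fixed product = 70. Need 70 × D ≤ 146, so D ≤ 146/70 = 2.09.
Maximum integer Detection rating = 2 (gives RPN 140; D=3 would give 210 > 146).

2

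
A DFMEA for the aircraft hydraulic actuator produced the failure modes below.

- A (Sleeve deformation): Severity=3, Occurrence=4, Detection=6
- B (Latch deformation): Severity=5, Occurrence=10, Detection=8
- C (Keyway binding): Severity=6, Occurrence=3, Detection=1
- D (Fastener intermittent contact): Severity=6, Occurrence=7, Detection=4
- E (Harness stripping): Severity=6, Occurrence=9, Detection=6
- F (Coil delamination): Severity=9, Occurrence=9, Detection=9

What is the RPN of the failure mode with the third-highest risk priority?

RPN = Severity × Occurrence × Detection:
  A: 3 × 4 × 6 = 72
  B: 5 × 10 × 8 = 400
  C: 6 × 3 × 1 = 18
  D: 6 × 7 × 4 = 168
  E: 6 × 9 × 6 = 324
  F: 9 × 9 × 9 = 729
Sorted descending: 729, 400, 324, 168, 72, 18.
The third-highest RPN is 324 (E).

324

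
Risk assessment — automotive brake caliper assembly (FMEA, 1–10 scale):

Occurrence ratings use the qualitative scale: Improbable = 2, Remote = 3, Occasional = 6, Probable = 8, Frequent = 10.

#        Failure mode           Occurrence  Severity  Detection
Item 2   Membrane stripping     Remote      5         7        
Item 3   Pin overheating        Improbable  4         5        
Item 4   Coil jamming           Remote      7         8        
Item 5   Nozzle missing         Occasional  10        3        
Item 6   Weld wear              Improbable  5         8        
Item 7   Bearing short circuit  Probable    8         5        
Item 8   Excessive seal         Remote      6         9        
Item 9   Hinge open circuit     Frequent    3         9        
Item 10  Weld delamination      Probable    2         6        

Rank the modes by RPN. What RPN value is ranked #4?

168

RPN = Severity × Occurrence × Detection:
  Item 2: 5 × 3 × 7 = 105
  Item 3: 4 × 2 × 5 = 40
  Item 4: 7 × 3 × 8 = 168
  Item 5: 10 × 6 × 3 = 180
  Item 6: 5 × 2 × 8 = 80
  Item 7: 8 × 8 × 5 = 320
  Item 8: 6 × 3 × 9 = 162
  Item 9: 3 × 10 × 9 = 270
  Item 10: 2 × 8 × 6 = 96
Sorted descending: 320, 270, 180, 168, 162, 105, 96, 80, 40.
The fourth-highest RPN is 168 (Item 4).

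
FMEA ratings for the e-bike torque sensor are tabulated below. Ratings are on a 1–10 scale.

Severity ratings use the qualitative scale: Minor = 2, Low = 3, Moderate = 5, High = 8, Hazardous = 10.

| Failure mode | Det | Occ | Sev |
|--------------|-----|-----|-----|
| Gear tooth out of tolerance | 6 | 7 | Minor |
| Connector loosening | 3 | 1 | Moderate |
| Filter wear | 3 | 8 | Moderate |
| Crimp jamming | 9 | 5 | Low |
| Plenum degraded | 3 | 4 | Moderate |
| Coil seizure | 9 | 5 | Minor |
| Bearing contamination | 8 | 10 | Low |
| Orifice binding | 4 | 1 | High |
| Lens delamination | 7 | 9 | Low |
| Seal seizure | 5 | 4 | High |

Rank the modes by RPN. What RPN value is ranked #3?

RPN = Severity × Occurrence × Detection:
  Gear tooth out of tolerance: 2 × 7 × 6 = 84
  Connector loosening: 5 × 1 × 3 = 15
  Filter wear: 5 × 8 × 3 = 120
  Crimp jamming: 3 × 5 × 9 = 135
  Plenum degraded: 5 × 4 × 3 = 60
  Coil seizure: 2 × 5 × 9 = 90
  Bearing contamination: 3 × 10 × 8 = 240
  Orifice binding: 8 × 1 × 4 = 32
  Lens delamination: 3 × 9 × 7 = 189
  Seal seizure: 8 × 4 × 5 = 160
Sorted descending: 240, 189, 160, 135, 120, 90, 84, 60, 32, 15.
The third-highest RPN is 160 (Seal seizure).

160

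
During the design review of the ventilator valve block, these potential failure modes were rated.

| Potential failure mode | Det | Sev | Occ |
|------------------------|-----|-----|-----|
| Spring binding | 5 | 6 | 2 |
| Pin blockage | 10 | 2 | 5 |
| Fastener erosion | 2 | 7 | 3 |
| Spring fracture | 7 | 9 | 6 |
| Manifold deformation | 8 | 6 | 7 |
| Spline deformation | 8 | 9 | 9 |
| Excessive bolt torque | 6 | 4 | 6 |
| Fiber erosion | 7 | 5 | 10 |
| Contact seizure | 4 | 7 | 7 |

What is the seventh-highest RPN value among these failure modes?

100

RPN = Severity × Occurrence × Detection:
  Spring binding: 6 × 2 × 5 = 60
  Pin blockage: 2 × 5 × 10 = 100
  Fastener erosion: 7 × 3 × 2 = 42
  Spring fracture: 9 × 6 × 7 = 378
  Manifold deformation: 6 × 7 × 8 = 336
  Spline deformation: 9 × 9 × 8 = 648
  Excessive bolt torque: 4 × 6 × 6 = 144
  Fiber erosion: 5 × 10 × 7 = 350
  Contact seizure: 7 × 7 × 4 = 196
Sorted descending: 648, 378, 350, 336, 196, 144, 100, 60, 42.
The seventh-highest RPN is 100 (Pin blockage).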